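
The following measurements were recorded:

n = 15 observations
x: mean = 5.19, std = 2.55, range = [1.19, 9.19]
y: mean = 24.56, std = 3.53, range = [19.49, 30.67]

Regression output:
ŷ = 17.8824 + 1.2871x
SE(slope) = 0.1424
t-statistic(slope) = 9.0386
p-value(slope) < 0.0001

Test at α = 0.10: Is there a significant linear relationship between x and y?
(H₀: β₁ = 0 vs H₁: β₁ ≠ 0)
Since p-value < 0.0001 < α = 0.10, reject H₀ — the slope is significantly different from 0.

Hypothesis test for the slope coefficient:

H₀: β₁ = 0 (no linear relationship)
H₁: β₁ ≠ 0 (linear relationship exists)

Test statistic: t = β̂₁ / SE(β̂₁) = 1.2871 / 0.1424 = 9.0386

The p-value (<0.0001) is the probability, under H₀, of a t-statistic at least as extreme as |t| = 9.0386 (two-sided, df = n − 2 = 13).

Decision rule: reject H₀ if p-value < α.
p-value < 0.0001 < α = 0.10 → reject H₀.

There is sufficient evidence at the 10% significance level to conclude that a linear relationship exists between x and y.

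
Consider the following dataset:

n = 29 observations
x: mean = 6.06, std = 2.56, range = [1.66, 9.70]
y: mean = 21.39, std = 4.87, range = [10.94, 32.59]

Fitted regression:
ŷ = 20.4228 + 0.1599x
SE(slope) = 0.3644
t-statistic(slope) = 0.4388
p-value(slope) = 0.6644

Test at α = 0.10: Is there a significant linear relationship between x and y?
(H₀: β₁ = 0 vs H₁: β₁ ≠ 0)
Fail to reject H₀: p-value = 0.6644 ≥ α = 0.10. The linear relationship is not significant at the 10% level.

Hypothesis test for the slope coefficient:

H₀: β₁ = 0 (no linear relationship)
H₁: β₁ ≠ 0 (linear relationship exists)

Test statistic: t = β̂₁ / SE(β̂₁) = 0.1599 / 0.3644 = 0.4388

With df = 27, the two-sided p-value for |t| = 0.4388 is 0.6644.

Decision rule: reject H₀ if p-value < α.
p-value = 0.6644 ≥ α = 0.10 → fail to reject H₀.

There is not sufficient evidence at the 10% significance level to conclude that a linear relationship exists between x and y.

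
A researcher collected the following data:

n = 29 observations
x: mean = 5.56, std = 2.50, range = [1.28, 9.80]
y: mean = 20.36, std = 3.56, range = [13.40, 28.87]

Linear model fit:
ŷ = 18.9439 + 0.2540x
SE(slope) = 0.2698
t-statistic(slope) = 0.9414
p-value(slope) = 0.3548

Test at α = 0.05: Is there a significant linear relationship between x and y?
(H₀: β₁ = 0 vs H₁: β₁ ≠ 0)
Since p-value = 0.3548 ≥ α = 0.05, fail to reject H₀ — the slope is not significantly different from 0.

Hypothesis test for the slope coefficient:

H₀: β₁ = 0 (no linear relationship)
H₁: β₁ ≠ 0 (linear relationship exists)

Test statistic: t = β̂₁ / SE(β̂₁) = 0.2540 / 0.2698 = 0.9414

p = 0.3548: how often a slope estimate this far from 0 (in SE units) would arise by chance if β₁ were truly 0.

Decision rule: reject H₀ if p-value < α.
p-value = 0.3548 ≥ α = 0.05 → fail to reject H₀.

There is not sufficient evidence at the 5% significance level to conclude that a linear relationship exists between x and y.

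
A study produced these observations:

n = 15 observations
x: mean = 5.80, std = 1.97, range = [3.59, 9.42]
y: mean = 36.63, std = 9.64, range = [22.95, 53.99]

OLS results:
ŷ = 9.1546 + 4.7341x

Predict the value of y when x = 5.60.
ŷ = 35.6656

To predict y for x = 5.60, substitute into the regression equation:

ŷ = 9.1546 + 4.7341 × 5.60
ŷ = 9.1546 + 26.5110
ŷ = 35.6656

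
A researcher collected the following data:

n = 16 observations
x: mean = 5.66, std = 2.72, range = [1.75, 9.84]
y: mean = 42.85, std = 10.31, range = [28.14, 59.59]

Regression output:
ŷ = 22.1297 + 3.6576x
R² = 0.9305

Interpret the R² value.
The model explains 93.05% of the variance in y (R² = 0.9305), leaving 6.95% unexplained; the fit is strong.

R² (coefficient of determination) measures the proportion of variance in y explained by the regression model.

Here R² = 0.9305:
- Explained: 93.05% of the variation in y
- Unexplained (residual): 100% − 93.05% = 6.95%
- Rule of thumb (below 0.3 weak; 0.3 to below 0.7 moderate; 0.7 and above strong) → strong

Equivalently, for simple linear regression R² = r², so |r| = √0.9305 ≈ 0.9646.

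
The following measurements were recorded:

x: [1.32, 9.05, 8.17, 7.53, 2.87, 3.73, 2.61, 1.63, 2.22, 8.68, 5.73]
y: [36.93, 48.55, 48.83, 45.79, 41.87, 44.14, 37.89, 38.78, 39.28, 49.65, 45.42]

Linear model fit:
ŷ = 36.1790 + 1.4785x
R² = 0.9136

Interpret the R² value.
The model explains 91.36% of the variance in y (R² = 0.9136), leaving 8.64% unexplained; the fit is strong.

R² = 1 − SS_res/SS_tot compares the residual scatter to the total scatter of y about its mean.

Here R² = 0.9136:
- Explained: 91.36% of the variation in y
- Unexplained (residual): 100% − 91.36% = 8.64%
- Rule of thumb (below 0.3 weak; 0.3 to below 0.7 moderate; 0.7 and above strong) → strong

Note: R² never decreases when predictors are added, so it should not be used alone to compare models of different size.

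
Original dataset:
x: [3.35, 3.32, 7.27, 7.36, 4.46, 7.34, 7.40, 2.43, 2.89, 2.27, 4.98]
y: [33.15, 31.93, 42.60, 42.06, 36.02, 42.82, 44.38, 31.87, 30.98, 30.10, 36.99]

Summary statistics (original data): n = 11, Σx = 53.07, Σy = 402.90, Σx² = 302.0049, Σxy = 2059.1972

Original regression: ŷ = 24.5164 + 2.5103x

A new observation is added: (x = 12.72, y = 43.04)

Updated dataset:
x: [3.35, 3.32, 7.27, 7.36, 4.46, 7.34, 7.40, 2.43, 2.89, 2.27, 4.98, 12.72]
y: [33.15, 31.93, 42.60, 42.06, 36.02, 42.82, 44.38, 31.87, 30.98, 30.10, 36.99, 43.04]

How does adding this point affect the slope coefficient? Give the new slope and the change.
New slope β₁ = 1.5692 versus 2.5103 before: a change of -0.9411 (-37.5%).

x = 12.72 lies well outside the original x-range [2.27, 7.40] (x̄ ≈ 4.82), so this observation has high leverage and can move the slope substantially.

Step 1: Update the sums with the new point (n goes from 11 to 12)
Σx  = 53.07 + 12.72 = 65.79
Σy  = 402.90 + 43.04 = 445.94
Σx² = 302.0049 + 12.72² = 302.0049 + 161.7984 = 463.8033
Σxy = 2059.1972 + 12.72×43.04 = 2059.1972 + 547.4688 = 2606.6660

Step 2: Recompute the slope with b₁ = (nΣxy − ΣxΣy) / (nΣx² − (Σx)²)
Numerator   = 12×2606.6660 − 65.79×445.94 = 31279.9920 − 29338.3926 = 1941.5994
Denominator = 12×463.8033 − 65.79² = 5565.6396 − 4328.3241 = 1237.3155
b₁(new) = 1941.5994 / 1237.3155 = 1.5692

(Same formula on the original sums: (11×2059.1972 − 53.07×402.90) / (11×302.0049 − 53.07²) = 1269.2662 / 505.6290 = 2.5103, matching the given fit.)

Step 3: Change in slope
Δβ₁ = 1.5692 − 2.5103 = -0.9411
Relative change = -0.9411 / 2.5103 × 100% = -37.5%
→ the slope decreases when the point is added.

A high-leverage point only changes the slope if it is off the original line; here y = 43.04 is below the original trend, so the slope decreases.
In practice: investigate whether it comes from the same population as the rest of the sample; refit with and without it and report both if conclusions differ.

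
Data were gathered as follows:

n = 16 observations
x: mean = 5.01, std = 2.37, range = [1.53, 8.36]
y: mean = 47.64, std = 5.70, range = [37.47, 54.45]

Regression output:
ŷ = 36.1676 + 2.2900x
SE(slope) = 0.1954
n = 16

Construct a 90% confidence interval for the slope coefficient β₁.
The 90% CI for β₁ is (1.9458, 2.6342)

Confidence interval for the slope:

The 90% CI for β₁ is: β̂₁ ± t*(α/2, n-2) × SE(β̂₁)

Step 1: Find critical t-value
- Confidence level = 0.9
- Degrees of freedom = n - 2 = 16 - 2 = 14
- t*(α/2, 14) = 1.7613

Step 2: Calculate margin of error
Margin = 1.7613 × 0.1954 = 0.3442

Step 3: Construct interval
CI = 2.2900 ± 0.3442
CI = (1.9458, 2.6342)

Interpretation: We are 90% confident that the true slope β₁ lies between 1.9458 and 2.6342.
Since 0 is outside the interval, a two-sided test at α = 0.10 would reject H₀: β₁ = 0.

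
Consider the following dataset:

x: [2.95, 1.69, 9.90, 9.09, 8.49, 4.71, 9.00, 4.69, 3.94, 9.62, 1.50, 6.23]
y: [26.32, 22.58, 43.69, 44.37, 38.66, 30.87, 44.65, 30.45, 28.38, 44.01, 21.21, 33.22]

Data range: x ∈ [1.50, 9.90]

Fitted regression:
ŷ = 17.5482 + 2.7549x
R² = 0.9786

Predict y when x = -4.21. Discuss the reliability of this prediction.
The equation gives ŷ = 5.9501; however x = -4.21 is 5.71 units below the observed range, so this extrapolated value should not be trusted.

Prediction calculation:
ŷ = 17.5482 + 2.7549 × (-4.21)
ŷ = 5.9501

Reliability:
- Data range: x ∈ [1.50, 9.90]
- Prediction point: x = -4.21 is 5.71 units below the observed range → this is EXTRAPOLATION, not interpolation

Why that matters here:
- The standard error of prediction grows with (x − x̄)², and x = -4.21 is far from x̄ = 5.98
- R² describes fit only over the sampled x values; it says nothing about behaviour beyond them
- There are no observations near this x to validate the fitted line there

Report the number if required, but flag clearly that it is an extrapolation.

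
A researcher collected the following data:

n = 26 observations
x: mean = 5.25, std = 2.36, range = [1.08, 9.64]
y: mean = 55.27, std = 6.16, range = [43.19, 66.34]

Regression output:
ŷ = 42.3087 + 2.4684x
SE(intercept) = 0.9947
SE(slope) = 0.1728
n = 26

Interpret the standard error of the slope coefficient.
SE(β̂₁) = 0.1728 is the estimated standard deviation of the slope estimate across repeated samples; relative to β̂₁ = 2.4684 that is 7.0%, a precise estimate.

SE(β̂₁) = s / √Sxx, where s is the residual standard deviation and Sxx = Σ(x − x̄)². It is the yardstick for how far β̂₁ = 2.4684 could plausibly be from the true slope.

Relative precision:
- SE / |β̂₁| = 0.1728 / 2.4684 = 7.0%
- Rule of thumb (under 20%: precise; 20% to under 50%: moderately precise; 50% or more: imprecise) → precise

Link to interval estimation: a confidence interval for β₁ is β̂₁ ± t* × 0.1728, so SE sets the half-width per unit of t*.

What drives SE(β̂₁): larger n (here n = 26) → smaller SE; more residual scatter → larger SE; wider spread of x values → smaller SE.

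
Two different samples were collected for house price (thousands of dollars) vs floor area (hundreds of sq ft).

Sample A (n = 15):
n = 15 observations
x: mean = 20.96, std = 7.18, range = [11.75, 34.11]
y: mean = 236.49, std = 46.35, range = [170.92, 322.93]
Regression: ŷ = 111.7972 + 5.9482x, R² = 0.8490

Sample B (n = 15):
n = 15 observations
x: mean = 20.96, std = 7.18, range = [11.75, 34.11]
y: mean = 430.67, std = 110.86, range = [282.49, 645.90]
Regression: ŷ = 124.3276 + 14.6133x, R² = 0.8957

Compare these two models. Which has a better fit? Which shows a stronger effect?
Model B has the better fit (R² = 0.8957 vs 0.8490). Model B shows the stronger effect (|β₁| = 14.6133 vs 5.9482).

Model Comparison:

Goodness of fit (R²):
- Model A: R² = 0.8490 → 84.90% of variance in house price explained
- Model B: R² = 0.8957 → 89.57% of variance in house price explained
- 0.8957 > 0.8490 → Model B has the better fit

Strength of effect — compare |β₁|:
- Model A: β₁ = 5.9482 → predicted house price rises 5.9482 thousand dollars per additional hundred sq ft of floor area
- Model B: β₁ = 14.6133 → predicted house price rises 14.6133 thousand dollars per additional hundred sq ft of floor area
- |5.9482| < |14.6133| → Model B shows the stronger marginal effect

Note: A better fit (higher R²) doesn't necessarily mean a more important relationship.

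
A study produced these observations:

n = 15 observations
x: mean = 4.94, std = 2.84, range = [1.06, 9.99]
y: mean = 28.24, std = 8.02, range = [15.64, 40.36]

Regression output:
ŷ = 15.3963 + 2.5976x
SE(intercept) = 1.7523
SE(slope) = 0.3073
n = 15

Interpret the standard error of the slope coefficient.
SE(slope) = 0.3073 measures the uncertainty in the estimated slope. The coefficient is estimated precisely (SE/|β̂₁| = 11.8%).

What SE measures:
- The standard error quantifies the sampling variability of the coefficient estimate
- It is the estimated standard deviation of β̂₁ across hypothetical repeated samples of the same size
- Smaller SE → more precise estimate

Relative precision:
- SE / |β̂₁| = 0.3073 / 2.5976 = 11.8%
- Rule of thumb (under 20%: precise; 20% to under 50%: moderately precise; 50% or more: imprecise) → precise

Rough 95% range (±2 SE): 2.5976 ± 0.6146 → (1.9830, 3.2122).

What drives SE(β̂₁): more residual scatter → larger SE; larger n (here n = 15) → smaller SE.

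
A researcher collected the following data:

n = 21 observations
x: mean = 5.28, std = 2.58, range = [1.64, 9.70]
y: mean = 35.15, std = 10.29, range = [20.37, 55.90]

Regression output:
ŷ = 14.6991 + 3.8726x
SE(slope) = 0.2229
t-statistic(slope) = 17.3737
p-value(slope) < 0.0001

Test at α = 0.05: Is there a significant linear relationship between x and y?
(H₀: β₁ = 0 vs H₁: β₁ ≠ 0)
Reject H₀: p-value < 0.0001 < α = 0.05. The linear relationship is significant at the 5% level.

Hypothesis test for the slope coefficient:

H₀: β₁ = 0 (no linear relationship)
H₁: β₁ ≠ 0 (linear relationship exists)

Test statistic: t = β̂₁ / SE(β̂₁) = 3.8726 / 0.2229 = 17.3737

p < 0.0001: how often a slope estimate this far from 0 (in SE units) would arise by chance if β₁ were truly 0.

Decision rule: reject H₀ if p-value < α.
p-value < 0.0001 < α = 0.05 → reject H₀.

Conclusion: the linear association between x and y is significant at the 5% level.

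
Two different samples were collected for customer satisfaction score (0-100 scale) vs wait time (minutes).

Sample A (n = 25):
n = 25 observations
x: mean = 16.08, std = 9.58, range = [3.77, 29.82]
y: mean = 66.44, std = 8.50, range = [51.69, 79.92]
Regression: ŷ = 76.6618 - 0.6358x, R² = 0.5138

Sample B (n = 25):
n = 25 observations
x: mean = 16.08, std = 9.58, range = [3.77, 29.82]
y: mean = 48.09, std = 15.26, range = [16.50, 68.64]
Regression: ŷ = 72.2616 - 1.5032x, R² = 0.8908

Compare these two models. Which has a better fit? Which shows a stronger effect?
Model B has the better fit (R² = 0.8908 vs 0.5138). Model B shows the stronger effect (|β₁| = 1.5032 vs 0.6358).

Model Comparison:

Fit — compare R²:
- Model A: R² = 0.5138 → 51.38% of variance in satisfaction score explained
- Model B: R² = 0.8908 → 89.08% of variance in satisfaction score explained
- 0.8908 > 0.5138 → Model B has the better fit

Which has the larger per-minute effect? (|β₁|)
- Model A: β₁ = -0.6358 → predicted satisfaction score falls 0.6358 points per additional minute of wait time
- Model B: β₁ = -1.5032 → predicted satisfaction score falls 1.5032 points per additional minute of wait time
- |-0.6358| < |-1.5032| → Model B shows the stronger marginal effect

Note: R² measures how tightly points cluster around the line; β₁ measures how steep the line is — they answer different questions.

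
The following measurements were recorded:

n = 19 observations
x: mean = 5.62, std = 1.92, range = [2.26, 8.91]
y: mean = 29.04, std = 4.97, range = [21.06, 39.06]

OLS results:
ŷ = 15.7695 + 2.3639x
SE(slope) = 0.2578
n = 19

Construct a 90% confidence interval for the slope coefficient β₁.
The 90% CI for β₁ is (1.9154, 2.8124)

Confidence interval for the slope:

The 90% CI for β₁ is: β̂₁ ± t*(α/2, n-2) × SE(β̂₁)

Step 1: Find critical t-value
- Confidence level = 0.9
- Degrees of freedom = n - 2 = 19 - 2 = 17
- t*(α/2, 17) = 1.7396

Step 2: Calculate margin of error
Margin = 1.7396 × 0.2578 = 0.4485

Step 3: Construct interval
CI = 2.3639 ± 0.4485
CI = (1.9154, 2.8124)

Interpretation: each one-unit increase in x is associated with a change in mean y of between 1.9154 and 2.8124, with 90% confidence.
Both endpoints are positive, so the data support a genuinely positive slope at this confidence level.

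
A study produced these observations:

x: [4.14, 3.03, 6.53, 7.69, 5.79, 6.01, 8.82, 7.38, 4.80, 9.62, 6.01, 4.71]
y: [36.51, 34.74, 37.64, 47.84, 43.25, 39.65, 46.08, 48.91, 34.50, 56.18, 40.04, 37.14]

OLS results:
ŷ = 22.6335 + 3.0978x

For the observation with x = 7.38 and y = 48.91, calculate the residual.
Residual = 3.4147

The residual is the difference between the actual value and the predicted value:

Residual = y - ŷ

Step 1: Calculate predicted value
ŷ = 22.6335 + 3.0978 × 7.38
ŷ = 45.4953

Step 2: Calculate residual
Residual = 48.91 - 45.4953
Residual = 3.4147

Sign check: y > ŷ, so the point is above the line and the fit underestimates here.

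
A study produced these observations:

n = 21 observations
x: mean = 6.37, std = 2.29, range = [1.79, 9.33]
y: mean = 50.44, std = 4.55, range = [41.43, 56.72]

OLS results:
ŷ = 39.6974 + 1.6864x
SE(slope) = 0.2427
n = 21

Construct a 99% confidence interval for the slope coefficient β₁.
The 99% CI for β₁ is (0.9921, 2.3807)

Confidence interval for the slope:

The 99% CI for β₁ is: β̂₁ ± t*(α/2, n-2) × SE(β̂₁)

Step 1: Find critical t-value
- Confidence level = 0.99
- Degrees of freedom = n - 2 = 21 - 2 = 19
- t*(α/2, 19) = 2.8609

Step 2: Calculate margin of error
Margin = 2.8609 × 0.2427 = 0.6943

Step 3: Construct interval
CI = 1.6864 ± 0.6943
CI = (0.9921, 2.3807)

Interpretation: each one-unit increase in x is associated with a change in mean y of between 0.9921 and 2.3807, with 99% confidence.
The interval does not include 0, suggesting a significant linear relationship.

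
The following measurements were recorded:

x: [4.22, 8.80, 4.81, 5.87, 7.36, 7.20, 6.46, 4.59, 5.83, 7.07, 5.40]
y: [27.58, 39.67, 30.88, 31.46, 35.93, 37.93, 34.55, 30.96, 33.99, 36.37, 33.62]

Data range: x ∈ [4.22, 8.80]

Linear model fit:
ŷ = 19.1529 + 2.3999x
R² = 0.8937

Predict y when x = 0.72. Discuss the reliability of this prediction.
ŷ = 20.8808 (extrapolation — x = 0.72 lies outside [4.22, 8.80], so reliability is low).

Prediction calculation:
ŷ = 19.1529 + 2.3999 × 0.72
ŷ = 20.8808

Reliability:
- Data range: x ∈ [4.22, 8.80]
- Prediction point: x = 0.72 is 3.50 units below the observed range → this is EXTRAPOLATION, not interpolation

Why that matters here:
- The linear relationship may not hold outside the observed range
- The standard error of prediction grows with (x − x̄)², and x = 0.72 is far from x̄ = 6.15
- R² describes fit only over the sampled x values; it says nothing about behaviour beyond them

The R² = 0.8937 only validates the fit within [4.22, 8.80]; treat ŷ = 20.8808 with caution.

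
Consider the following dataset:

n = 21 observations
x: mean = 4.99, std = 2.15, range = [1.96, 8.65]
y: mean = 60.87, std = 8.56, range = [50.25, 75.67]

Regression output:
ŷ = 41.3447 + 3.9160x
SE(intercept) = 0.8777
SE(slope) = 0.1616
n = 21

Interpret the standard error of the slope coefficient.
SE(β̂₁) = 0.1616 is the estimated standard deviation of the slope estimate across repeated samples; relative to β̂₁ = 3.9160 that is 4.1%, a precise estimate.

SE(β̂₁) = 0.1616 says: if we drew many samples of n = 21 from the same population and refit each time, the fitted slopes would scatter with a standard deviation of roughly 0.1616 around the true β₁.

Relative precision:
- SE / |β̂₁| = 0.1616 / 3.9160 = 4.1%
- Rule of thumb (under 20%: precise; 20% to under 50%: moderately precise; 50% or more: imprecise) → precise

Rough 95% range (±2 SE): 3.9160 ± 0.3232 → (3.5928, 4.2392).

What drives SE(β̂₁): more residual scatter → larger SE; larger n (here n = 21) → smaller SE.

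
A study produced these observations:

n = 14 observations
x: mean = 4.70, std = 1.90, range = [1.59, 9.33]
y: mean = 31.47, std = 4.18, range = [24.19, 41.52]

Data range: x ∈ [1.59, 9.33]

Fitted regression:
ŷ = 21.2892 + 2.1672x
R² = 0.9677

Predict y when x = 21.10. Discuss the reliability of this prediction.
The equation gives ŷ = 67.0171; however x = 21.10 is 11.77 units above the observed range, so this extrapolated value should not be trusted.

Prediction calculation:
ŷ = 21.2892 + 2.1672 × 21.10
ŷ = 67.0171

Reliability:
- Data range: x ∈ [1.59, 9.33]
- Prediction point: x = 21.10 is 11.77 units above the observed range → this is EXTRAPOLATION, not interpolation

Why that matters here:
- There are no observations near this x to validate the fitted line there
- Real relationships often flatten, saturate, or turn nonlinear at extremes
- The standard error of prediction grows with (x − x̄)², and x = 21.10 is far from x̄ = 4.70

The R² = 0.9677 only validates the fit within [1.59, 9.33]; treat ŷ = 67.0171 with caution.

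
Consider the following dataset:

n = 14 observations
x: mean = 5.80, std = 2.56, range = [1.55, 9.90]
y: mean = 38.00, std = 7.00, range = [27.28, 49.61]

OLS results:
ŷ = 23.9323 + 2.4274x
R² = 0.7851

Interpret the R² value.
R² = 0.7851 means 78.51% of the variation in y is explained by the linear relationship with x. This indicates a strong fit.

R² = 1 − SS_res/SS_tot compares the residual scatter to the total scatter of y about its mean.

Here R² = 0.7851:
- Explained: 78.51% of the variation in y
- Unexplained (residual): 100% − 78.51% = 21.49%
- Rule of thumb (below 0.3 weak; 0.3 to below 0.7 moderate; 0.7 and above strong) → strong

Equivalently, for simple linear regression R² = r², so |r| = √0.7851 ≈ 0.8861.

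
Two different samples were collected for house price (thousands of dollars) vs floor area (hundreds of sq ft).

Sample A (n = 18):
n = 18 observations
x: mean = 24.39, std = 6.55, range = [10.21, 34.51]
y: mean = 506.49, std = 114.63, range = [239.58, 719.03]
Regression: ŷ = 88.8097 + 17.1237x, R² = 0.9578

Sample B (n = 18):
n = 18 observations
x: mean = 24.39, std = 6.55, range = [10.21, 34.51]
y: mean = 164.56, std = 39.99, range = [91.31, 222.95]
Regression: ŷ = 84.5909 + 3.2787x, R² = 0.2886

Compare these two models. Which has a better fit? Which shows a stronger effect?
Model A has the better fit (R² = 0.9578 vs 0.2886). Model A shows the stronger effect (|β₁| = 17.1237 vs 3.2787).

Model Comparison:

Which explains more variance? (R²)
- Model A: R² = 0.9578 → 95.78% of variance in house price explained
- Model B: R² = 0.2886 → 28.86% of variance in house price explained
- 0.9578 > 0.2886 → Model A has the better fit

Strength of effect — compare |β₁|:
- Model A: β₁ = 17.1237 → predicted house price rises 17.1237 thousand dollars per additional hundred sq ft of floor area
- Model B: β₁ = 3.2787 → predicted house price rises 3.2787 thousand dollars per additional hundred sq ft of floor area
- |17.1237| > |3.2787| → Model A shows the stronger marginal effect

Note: The two samples could reflect different populations, time periods, or measurement quality.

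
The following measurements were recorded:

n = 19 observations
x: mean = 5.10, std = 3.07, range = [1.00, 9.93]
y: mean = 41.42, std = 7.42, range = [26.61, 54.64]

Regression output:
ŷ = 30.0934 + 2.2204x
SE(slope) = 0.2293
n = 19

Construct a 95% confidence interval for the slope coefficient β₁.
The 95% CI for β₁ is (1.7366, 2.7042)

Confidence interval for the slope:

The 95% CI for β₁ is: β̂₁ ± t*(α/2, n-2) × SE(β̂₁)

Step 1: Find critical t-value
- Confidence level = 0.95
- Degrees of freedom = n - 2 = 19 - 2 = 17
- t*(α/2, 17) = 2.1098

Step 2: Calculate margin of error
Margin = 2.1098 × 0.2293 = 0.4838

Step 3: Construct interval
CI = 2.2204 ± 0.4838
CI = (1.7366, 2.7042)

Interpretation: intervals built this way capture the true β₁ in 95% of repeated samples; here the plausible range for the per-unit effect of x on y is 1.7366 to 2.7042.
Both endpoints are positive, so the data support a genuinely positive slope at this confidence level.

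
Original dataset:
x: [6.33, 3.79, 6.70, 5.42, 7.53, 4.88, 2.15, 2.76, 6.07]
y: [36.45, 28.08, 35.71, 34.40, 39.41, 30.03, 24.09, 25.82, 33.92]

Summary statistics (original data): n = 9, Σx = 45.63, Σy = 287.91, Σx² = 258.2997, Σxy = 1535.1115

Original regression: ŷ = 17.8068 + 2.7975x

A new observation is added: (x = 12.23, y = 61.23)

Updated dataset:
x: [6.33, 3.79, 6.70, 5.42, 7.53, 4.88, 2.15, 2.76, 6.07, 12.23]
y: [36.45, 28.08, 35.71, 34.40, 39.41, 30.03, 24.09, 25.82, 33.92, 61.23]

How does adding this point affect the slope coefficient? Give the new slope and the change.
The slope changes from 2.7975 to 3.6094 (change of +0.8119, or +29.0%).

x = 12.23 lies well outside the original x-range [2.15, 7.53] (x̄ ≈ 5.07), so this observation has high leverage and can move the slope substantially.

Step 1: Update the sums with the new point (n goes from 9 to 10)
Σx  = 45.63 + 12.23 = 57.86
Σy  = 287.91 + 61.23 = 349.14
Σx² = 258.2997 + 12.23² = 258.2997 + 149.5729 = 407.8726
Σxy = 1535.1115 + 12.23×61.23 = 1535.1115 + 748.8429 = 2283.9544

Step 2: Recompute the slope with b₁ = (nΣxy − ΣxΣy) / (nΣx² − (Σx)²)
Numerator   = 10×2283.9544 − 57.86×349.14 = 22839.5440 − 20201.2404 = 2638.3036
Denominator = 10×407.8726 − 57.86² = 4078.7260 − 3347.7796 = 730.9464
b₁(new) = 2638.3036 / 730.9464 = 3.6094

(Same formula on the original sums: (9×1535.1115 − 45.63×287.91) / (9×258.2997 − 45.63²) = 678.6702 / 242.6004 = 2.7975, matching the given fit.)

Step 3: Change in slope
Δβ₁ = 3.6094 − 2.7975 = +0.8119
Relative change = +0.8119 / 2.7975 × 100% = +29.0%
→ the slope increases when the point is added.

A high-leverage point only changes the slope if it is off the original line; here y = 61.23 is above the original trend, so the slope increases.
In practice: refit with and without it and report both if conclusions differ; check such a point for data-entry or measurement error.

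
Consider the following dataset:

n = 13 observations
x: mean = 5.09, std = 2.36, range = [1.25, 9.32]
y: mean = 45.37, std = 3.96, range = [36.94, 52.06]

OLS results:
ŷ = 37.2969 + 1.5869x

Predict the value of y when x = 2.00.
ŷ = 40.4707

Plug x = 2.00 into the fitted line:

ŷ = 37.2969 + 1.5869 × 2.00
ŷ = 37.2969 + 3.1738
ŷ = 40.4707

This is the fitted mean response at that x — an individual observation would come with a wider prediction interval.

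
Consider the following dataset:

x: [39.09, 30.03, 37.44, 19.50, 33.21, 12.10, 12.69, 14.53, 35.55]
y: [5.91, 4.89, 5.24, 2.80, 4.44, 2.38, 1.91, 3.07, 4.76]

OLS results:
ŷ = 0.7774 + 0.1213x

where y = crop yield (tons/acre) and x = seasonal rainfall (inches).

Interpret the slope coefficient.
On average, crop yield is about 0.1213 tons/acre higher for every extra inch of rainfall.

The slope β₁ = 0.1213 gives the rate at which the fitted crop yield changes with rainfall.

Interpretation:
- Rainfall up by 1 inch → predicted crop yield increases by 0.1213 tons/acre
- The effect is assumed constant over the observed range of x (linearity)

(β₀ = 0.7774 is the fitted value at x = 0 and is not part of the slope interpretation.)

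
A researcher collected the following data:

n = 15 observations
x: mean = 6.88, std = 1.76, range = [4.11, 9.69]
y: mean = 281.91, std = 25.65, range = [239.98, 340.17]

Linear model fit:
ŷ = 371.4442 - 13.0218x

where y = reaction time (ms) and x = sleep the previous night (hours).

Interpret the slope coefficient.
An increase of one hour in sleep is associated with a 13.0218 ms decrease in predicted reaction time.

The slope β₁ = -13.0218 gives the rate at which the fitted reaction time changes with sleep.

Interpretation:
- Sleep up by 1 hour → predicted reaction time decreases by 13.0218 ms
- The effect is assumed constant over the observed range of x (linearity)
- The sign (−) gives the direction; the magnitude 13.0218 gives the size of the effect per hour

The intercept β₀ = 371.4442 is the predicted reaction time when sleep = 0; since the smallest observed x is 4.11, this is an extrapolation and mainly anchors the line.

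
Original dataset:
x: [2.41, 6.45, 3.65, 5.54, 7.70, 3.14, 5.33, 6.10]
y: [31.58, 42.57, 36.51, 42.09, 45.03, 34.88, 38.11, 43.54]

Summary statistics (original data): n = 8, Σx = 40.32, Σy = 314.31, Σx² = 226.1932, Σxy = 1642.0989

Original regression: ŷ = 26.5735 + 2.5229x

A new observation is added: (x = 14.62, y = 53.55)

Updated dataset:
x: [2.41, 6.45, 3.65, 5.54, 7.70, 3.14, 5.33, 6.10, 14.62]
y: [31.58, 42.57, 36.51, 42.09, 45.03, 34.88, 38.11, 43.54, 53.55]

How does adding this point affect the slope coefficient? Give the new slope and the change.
New slope β₁ = 1.7160 versus 2.5229 before: a change of -0.8069 (-32.0%).

x = 14.62 lies well outside the original x-range [2.41, 7.70] (x̄ ≈ 5.04), so this observation has high leverage and can move the slope substantially.

Step 1: Update the sums with the new point (n goes from 8 to 9)
Σx  = 40.32 + 14.62 = 54.94
Σy  = 314.31 + 53.55 = 367.86
Σx² = 226.1932 + 14.62² = 226.1932 + 213.7444 = 439.9376
Σxy = 1642.0989 + 14.62×53.55 = 1642.0989 + 782.9010 = 2424.9999

Step 2: Recompute the slope with b₁ = (nΣxy − ΣxΣy) / (nΣx² − (Σx)²)
Numerator   = 9×2424.9999 − 54.94×367.86 = 21824.9991 − 20210.2284 = 1614.7707
Denominator = 9×439.9376 − 54.94² = 3959.4384 − 3018.4036 = 941.0348
b₁(new) = 1614.7707 / 941.0348 = 1.7160

(Same formula on the original sums: (8×1642.0989 − 40.32×314.31) / (8×226.1932 − 40.32²) = 463.8120 / 183.8432 = 2.5229, matching the given fit.)

Step 3: Change in slope
Δβ₁ = 1.7160 − 2.5229 = -0.8069
Relative change = -0.8069 / 2.5229 × 100% = -32.0%
→ the slope decreases when the point is added.

Because the point sits below the extension of the original line at a high-leverage x, it tilts the fit down.
In practice: refit with and without it and report both if conclusions differ; examine leverage (hᵢ) and Cook's distance rather than deleting it automatically.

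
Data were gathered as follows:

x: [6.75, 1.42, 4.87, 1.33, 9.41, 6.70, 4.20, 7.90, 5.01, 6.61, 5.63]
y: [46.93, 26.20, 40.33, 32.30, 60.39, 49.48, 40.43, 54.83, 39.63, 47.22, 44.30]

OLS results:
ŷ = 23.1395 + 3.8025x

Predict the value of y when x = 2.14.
ŷ = 31.2769

x = 2.14 lies inside the observed range [1.33, 9.41], so the fitted equation applies directly:

ŷ = 23.1395 + 3.8025 × 2.14
ŷ = 23.1395 + 8.1374
ŷ = 31.2769

This is a point prediction; actual observations scatter around it by roughly the residual standard deviation.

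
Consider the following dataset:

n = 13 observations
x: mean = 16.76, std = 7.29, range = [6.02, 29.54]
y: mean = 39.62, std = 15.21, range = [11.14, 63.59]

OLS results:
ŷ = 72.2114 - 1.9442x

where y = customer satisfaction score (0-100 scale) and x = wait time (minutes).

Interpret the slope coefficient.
An increase of one minute in wait time is associated with a 1.9442 points decrease in predicted satisfaction score.

The slope coefficient β₁ = -1.9442 represents the marginal effect of wait time on satisfaction score.

Interpretation:
- Wait time up by 1 minute → predicted satisfaction score decreases by 1.9442 points
- This is a linear approximation: the same per-unit change is assumed across the whole observed x range
- The slope describes association in these data, not necessarily a causal effect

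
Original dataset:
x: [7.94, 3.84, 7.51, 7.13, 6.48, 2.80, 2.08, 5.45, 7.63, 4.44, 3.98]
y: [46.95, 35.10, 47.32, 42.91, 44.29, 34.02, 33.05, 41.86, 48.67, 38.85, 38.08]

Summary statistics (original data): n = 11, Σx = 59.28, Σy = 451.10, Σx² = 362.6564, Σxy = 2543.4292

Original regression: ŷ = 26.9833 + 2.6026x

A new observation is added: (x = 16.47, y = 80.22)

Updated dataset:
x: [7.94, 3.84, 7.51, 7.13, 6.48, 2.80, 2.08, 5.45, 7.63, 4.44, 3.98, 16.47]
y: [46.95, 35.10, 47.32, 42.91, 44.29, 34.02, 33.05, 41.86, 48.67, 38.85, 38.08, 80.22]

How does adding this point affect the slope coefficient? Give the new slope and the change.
Adding the point moves β₁ from 2.6026 to 3.2790, i.e. it increases by 0.6764 (+26.0%).

x = 16.47 lies well outside the original x-range [2.08, 7.94] (x̄ ≈ 5.39), so this observation has high leverage and can move the slope substantially.

Step 1: Update the sums with the new point (n goes from 11 to 12)
Σx  = 59.28 + 16.47 = 75.75
Σy  = 451.10 + 80.22 = 531.32
Σx² = 362.6564 + 16.47² = 362.6564 + 271.2609 = 633.9173
Σxy = 2543.4292 + 16.47×80.22 = 2543.4292 + 1321.2234 = 3864.6526

Step 2: Recompute the slope with b₁ = (nΣxy − ΣxΣy) / (nΣx² − (Σx)²)
Numerator   = 12×3864.6526 − 75.75×531.32 = 46375.8312 − 40247.4900 = 6128.3412
Denominator = 12×633.9173 − 75.75² = 7607.0076 − 5738.0625 = 1868.9451
b₁(new) = 6128.3412 / 1868.9451 = 3.2790

(Same formula on the original sums: (11×2543.4292 − 59.28×451.10) / (11×362.6564 − 59.28²) = 1236.5132 / 475.1020 = 2.6026, matching the given fit.)

Step 3: Change in slope
Δβ₁ = 3.2790 − 2.6026 = +0.6764
Relative change = +0.6764 / 2.6026 × 100% = +26.0%
→ the slope increases when the point is added.

A high-leverage point only changes the slope if it is off the original line; here y = 80.22 is above the original trend, so the slope increases.
In practice: examine leverage (hᵢ) and Cook's distance rather than deleting it automatically.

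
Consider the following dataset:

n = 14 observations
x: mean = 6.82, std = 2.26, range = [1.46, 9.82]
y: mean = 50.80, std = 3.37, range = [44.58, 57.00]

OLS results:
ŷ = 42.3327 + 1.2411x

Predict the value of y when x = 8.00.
ŷ = 52.2615

Plug x = 8.00 into the fitted line:

ŷ = 42.3327 + 1.2411 × 8.00
ŷ = 42.3327 + 9.9288
ŷ = 52.2615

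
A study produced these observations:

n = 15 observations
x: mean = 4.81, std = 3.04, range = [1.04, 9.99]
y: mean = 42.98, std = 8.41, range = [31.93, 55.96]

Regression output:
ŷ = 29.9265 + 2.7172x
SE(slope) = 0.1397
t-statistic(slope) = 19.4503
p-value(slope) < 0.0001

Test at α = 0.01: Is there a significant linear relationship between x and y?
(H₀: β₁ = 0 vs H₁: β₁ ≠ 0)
Reject H₀: p-value < 0.0001 < α = 0.01. The linear relationship is significant at the 1% level.

Hypothesis test for the slope coefficient:

H₀: β₁ = 0 (no linear relationship)
H₁: β₁ ≠ 0 (linear relationship exists)

Test statistic: t = β̂₁ / SE(β̂₁) = 2.7172 / 0.1397 = 19.4503

p < 0.0001: how often a slope estimate this far from 0 (in SE units) would arise by chance if β₁ were truly 0.

Decision rule: reject H₀ if p-value < α.
p-value < 0.0001 < α = 0.01 → reject H₀.

Conclusion: the linear association between x and y is significant at the 1% level.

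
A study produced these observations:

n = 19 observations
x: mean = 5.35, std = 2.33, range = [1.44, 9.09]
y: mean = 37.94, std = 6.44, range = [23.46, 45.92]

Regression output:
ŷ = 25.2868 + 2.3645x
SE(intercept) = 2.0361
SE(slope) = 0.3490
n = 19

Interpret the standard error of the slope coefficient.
SE(β̂₁) = 0.3490 is the estimated standard deviation of the slope estimate across repeated samples; relative to β̂₁ = 2.3645 that is 14.8%, a precise estimate.

SE(β̂₁) = 0.3490 says: if we drew many samples of n = 19 from the same population and refit each time, the fitted slopes would scatter with a standard deviation of roughly 0.3490 around the true β₁.

Relative precision:
- SE / |β̂₁| = 0.3490 / 2.3645 = 14.8%
- Rule of thumb (under 20%: precise; 20% to under 50%: moderately precise; 50% or more: imprecise) → precise

Link to interval estimation: a confidence interval for β₁ is β̂₁ ± t* × 0.3490, so SE sets the half-width per unit of t*.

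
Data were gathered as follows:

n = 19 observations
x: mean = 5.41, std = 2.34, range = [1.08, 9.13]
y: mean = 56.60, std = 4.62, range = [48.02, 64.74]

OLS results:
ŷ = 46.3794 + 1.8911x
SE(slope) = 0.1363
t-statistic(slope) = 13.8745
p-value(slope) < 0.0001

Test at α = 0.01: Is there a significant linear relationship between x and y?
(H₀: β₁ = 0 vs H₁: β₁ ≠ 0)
Reject H₀: p-value < 0.0001 < α = 0.01. The linear relationship is significant at the 1% level.

Hypothesis test for the slope coefficient:

H₀: β₁ = 0 (no linear relationship)
H₁: β₁ ≠ 0 (linear relationship exists)

Test statistic: t = β̂₁ / SE(β̂₁) = 1.8911 / 0.1363 = 13.8745

The p-value (<0.0001) is the probability, under H₀, of a t-statistic at least as extreme as |t| = 13.8745 (two-sided, df = n − 2 = 17).

Decision rule: reject H₀ if p-value < α.
p-value < 0.0001 < α = 0.01 → reject H₀.

There is sufficient evidence at the 1% significance level to conclude that a linear relationship exists between x and y.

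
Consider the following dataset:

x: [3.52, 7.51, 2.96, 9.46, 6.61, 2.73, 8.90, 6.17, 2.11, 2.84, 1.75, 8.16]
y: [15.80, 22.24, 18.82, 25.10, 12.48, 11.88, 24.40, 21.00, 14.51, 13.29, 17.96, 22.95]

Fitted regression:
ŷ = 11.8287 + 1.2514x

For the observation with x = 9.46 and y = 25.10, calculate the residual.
Residual = 1.4331

The residual is the difference between the actual value and the predicted value:

Residual = y - ŷ

Step 1: Calculate predicted value
ŷ = 11.8287 + 1.2514 × 9.46
ŷ = 23.6669

Step 2: Calculate residual
Residual = 25.10 - 23.6669
Residual = 1.4331

The residual is positive, so the observed y = 25.10 sits above the regression line (the line underestimates it by 1.4331).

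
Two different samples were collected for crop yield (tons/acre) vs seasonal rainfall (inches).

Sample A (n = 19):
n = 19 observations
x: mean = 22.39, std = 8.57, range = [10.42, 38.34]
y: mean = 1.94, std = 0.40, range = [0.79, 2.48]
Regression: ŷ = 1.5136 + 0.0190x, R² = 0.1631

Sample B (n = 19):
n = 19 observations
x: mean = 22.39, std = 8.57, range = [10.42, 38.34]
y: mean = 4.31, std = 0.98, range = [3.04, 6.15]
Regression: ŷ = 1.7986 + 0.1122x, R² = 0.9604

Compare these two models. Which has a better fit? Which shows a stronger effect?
Model B has the better fit (R² = 0.9604 vs 0.1631). Model B shows the stronger effect (|β₁| = 0.1122 vs 0.0190).

Model Comparison:

Fit — compare R²:
- Model A: R² = 0.1631 → 16.31% of variance in crop yield explained
- Model B: R² = 0.9604 → 96.04% of variance in crop yield explained
- 0.9604 > 0.1631 → Model B has the better fit

Strength of effect — compare |β₁|:
- Model A: β₁ = 0.0190 → predicted crop yield rises 0.0190 tons/acre per additional inch of rainfall
- Model B: β₁ = 0.1122 → predicted crop yield rises 0.1122 tons/acre per additional inch of rainfall
- |0.0190| < |0.1122| → Model B shows the stronger marginal effect

Notes:
- A better fit (higher R²) doesn't necessarily mean a more important relationship.
- The two samples could reflect different populations, time periods, or measurement quality.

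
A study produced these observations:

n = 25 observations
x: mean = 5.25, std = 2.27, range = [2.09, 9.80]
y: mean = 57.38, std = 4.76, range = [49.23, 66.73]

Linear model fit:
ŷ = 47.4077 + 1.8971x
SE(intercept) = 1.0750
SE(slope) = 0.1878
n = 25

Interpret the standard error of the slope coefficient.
SE(β̂₁) = 0.1878 is the estimated standard deviation of the slope estimate across repeated samples; relative to β̂₁ = 1.8971 that is 9.9%, a precise estimate.

What SE measures:
- The standard error quantifies the sampling variability of the coefficient estimate
- It is the estimated standard deviation of β̂₁ across hypothetical repeated samples of the same size
- Smaller SE → more precise estimate

Relative precision:
- SE / |β̂₁| = 0.1878 / 1.8971 = 9.9%
- Rule of thumb (under 20%: precise; 20% to under 50%: moderately precise; 50% or more: imprecise) → precise

Link to the t-test: t = β̂₁ / SE(β̂₁) = 1.8971 / 0.1878 = 10.1017, the statistic for H₀: β₁ = 0.

What drives SE(β̂₁): larger n (here n = 25) → smaller SE.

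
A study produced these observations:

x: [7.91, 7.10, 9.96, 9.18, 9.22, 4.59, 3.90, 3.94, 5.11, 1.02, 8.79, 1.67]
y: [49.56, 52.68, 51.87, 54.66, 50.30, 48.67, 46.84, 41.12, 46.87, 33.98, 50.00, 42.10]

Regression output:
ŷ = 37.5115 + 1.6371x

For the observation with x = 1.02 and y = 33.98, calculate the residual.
Residual = -5.2013

The residual is the difference between the actual value and the predicted value:

Residual = y - ŷ

Step 1: Calculate predicted value
ŷ = 37.5115 + 1.6371 × 1.02
ŷ = 39.1813

Step 2: Calculate residual
Residual = 33.98 - 39.1813
Residual = -5.2013

Interpretation: the model overestimates the actual value by 5.2013 at this point (negative residual → observation lies below the fitted line).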